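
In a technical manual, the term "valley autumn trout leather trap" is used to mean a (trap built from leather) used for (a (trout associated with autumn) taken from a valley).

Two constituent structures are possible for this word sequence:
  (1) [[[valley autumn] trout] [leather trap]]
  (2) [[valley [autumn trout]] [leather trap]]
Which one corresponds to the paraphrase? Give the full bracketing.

[[valley [autumn trout]] [leather trap]]

The paraphrase's head is the "trap" part ("leather trap"); its modifier is "valley autumn trout".
That top-level split, carried through the inner groups, gives [[valley [autumn trout]] [leather trap]].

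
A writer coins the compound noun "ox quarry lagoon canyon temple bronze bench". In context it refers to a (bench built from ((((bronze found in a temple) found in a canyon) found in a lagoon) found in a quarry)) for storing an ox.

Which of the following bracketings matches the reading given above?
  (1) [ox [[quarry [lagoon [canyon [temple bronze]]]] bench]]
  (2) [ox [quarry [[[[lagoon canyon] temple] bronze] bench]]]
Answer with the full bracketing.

The paraphrase's head is the "bench" part ("quarry lagoon canyon temple bronze bench"); its modifier is "ox".
That top-level split, carried through the inner groups, gives [ox [[quarry [lagoon [canyon [temple bronze]]]] bench]].

[ox [[quarry [lagoon [canyon [temple bronze]]]] bench]]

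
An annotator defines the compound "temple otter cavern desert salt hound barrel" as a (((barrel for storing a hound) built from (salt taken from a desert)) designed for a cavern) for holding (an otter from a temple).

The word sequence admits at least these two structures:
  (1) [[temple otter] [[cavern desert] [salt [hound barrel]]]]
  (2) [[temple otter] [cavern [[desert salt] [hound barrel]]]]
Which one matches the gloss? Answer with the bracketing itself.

The paraphrase's head is the "barrel" part ("cavern desert salt hound barrel"); its modifier is "temple otter".
That top-level split, carried through the inner groups, gives [[temple otter] [cavern [[desert salt] [hound barrel]]]].

[[temple otter] [cavern [[desert salt] [hound barrel]]]]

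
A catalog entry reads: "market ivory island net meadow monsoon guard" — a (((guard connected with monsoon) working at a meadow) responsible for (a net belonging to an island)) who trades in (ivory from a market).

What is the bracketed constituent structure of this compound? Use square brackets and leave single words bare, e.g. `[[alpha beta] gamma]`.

[[market ivory] [[island net] [meadow [monsoon guard]]]]

The outermost head in the paraphrase is "guard" (specifically "island net meadow monsoon guard"), modified by "market ivory".
Within "market ivory", the head is "ivory" and the modifier is "market".
Within "island net meadow monsoon guard", the head is "guard" (specifically "meadow monsoon guard") and the modifier is "island net".
Within "island net", the head is "net" and the modifier is "island".
Within "meadow monsoon guard", the head is "guard" (specifically "monsoon guard") and the modifier is "meadow".
Within "monsoon guard", the head is "guard" and the modifier is "monsoon".
Putting it together: [[market ivory] [[island net] [meadow [monsoon guard]]]].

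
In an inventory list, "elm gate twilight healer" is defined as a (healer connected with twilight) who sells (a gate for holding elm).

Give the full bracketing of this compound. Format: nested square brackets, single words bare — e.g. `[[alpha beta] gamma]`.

[[elm gate] [twilight healer]]

Whole compound: head "healer" (specifically "twilight healer"), modifier "elm gate".
"elm gate" → head "gate", modifier "elm".
"twilight healer" → head "healer", modifier "twilight".
Assembled: [[elm gate] [twilight healer]].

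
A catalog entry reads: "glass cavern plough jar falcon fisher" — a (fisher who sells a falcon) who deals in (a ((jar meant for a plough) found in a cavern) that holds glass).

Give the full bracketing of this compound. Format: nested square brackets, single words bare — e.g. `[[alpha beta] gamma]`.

Whole compound: head "fisher" (specifically "falcon fisher"), modifier "glass cavern plough jar".
Within "glass cavern plough jar", the head is "jar" (specifically "cavern plough jar") and the modifier is "glass".
Within "cavern plough jar", the head is "jar" (specifically "plough jar") and the modifier is "cavern".
Within "plough jar", the head is "jar" and the modifier is "plough".
Within "falcon fisher", the head is "fisher" and the modifier is "falcon".
So the structure is [[glass [cavern [plough jar]]] [falcon fisher]].

[[glass [cavern [plough jar]]] [falcon fisher]]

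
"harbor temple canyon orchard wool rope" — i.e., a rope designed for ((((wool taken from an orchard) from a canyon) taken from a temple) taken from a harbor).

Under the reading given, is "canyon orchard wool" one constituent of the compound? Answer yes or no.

yes

The paraphrase groups the words so that "canyon orchard wool" is one unit: it corresponds to a single parenthesized sub-phrase.
The full structure is [[harbor [temple [canyon [orchard wool]]]] rope], in which [canyon orchard wool] is a constituent.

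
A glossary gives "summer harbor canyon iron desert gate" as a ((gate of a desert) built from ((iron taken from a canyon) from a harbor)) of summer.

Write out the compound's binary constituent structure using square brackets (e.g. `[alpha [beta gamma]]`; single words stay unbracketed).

At the top level: head "gate" (specifically "harbor canyon iron desert gate"); modifier "summer".
Inside "harbor canyon iron desert gate": head "gate" (specifically "desert gate"), modifier "harbor canyon iron".
Inside "harbor canyon iron": head "iron" (specifically "canyon iron"), modifier "harbor".
Inside "canyon iron": head "iron", modifier "canyon".
Inside "desert gate": head "gate", modifier "desert".
Putting it together: [summer [[harbor [canyon iron]] [desert gate]]].

[summer [[harbor [canyon iron]] [desert gate]]]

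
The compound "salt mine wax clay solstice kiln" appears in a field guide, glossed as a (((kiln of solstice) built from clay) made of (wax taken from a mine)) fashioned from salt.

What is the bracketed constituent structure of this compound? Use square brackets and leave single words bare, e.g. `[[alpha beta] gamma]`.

Whole compound: head "kiln" (specifically "mine wax clay solstice kiln"), modifier "salt".
Within "mine wax clay solstice kiln", the head is "kiln" (specifically "clay solstice kiln") and the modifier is "mine wax".
Within "mine wax", the head is "wax" and the modifier is "mine".
Within "clay solstice kiln", the head is "kiln" (specifically "solstice kiln") and the modifier is "clay".
Within "solstice kiln", the head is "kiln" and the modifier is "solstice".
Putting it together: [salt [[mine wax] [clay [solstice kiln]]]].

[salt [[mine wax] [clay [solstice kiln]]]]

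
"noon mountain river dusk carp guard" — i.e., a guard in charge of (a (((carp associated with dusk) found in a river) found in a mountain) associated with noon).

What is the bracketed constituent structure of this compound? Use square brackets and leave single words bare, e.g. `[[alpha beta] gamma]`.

[[noon [mountain [river [dusk carp]]]] guard]

Overall it is a kind of guard; the modifier is "noon mountain river dusk carp".
Inside "noon mountain river dusk carp": head "carp" (specifically "mountain river dusk carp"), modifier "noon".
Inside "mountain river dusk carp": head "carp" (specifically "river dusk carp"), modifier "mountain".
Inside "river dusk carp": head "carp" (specifically "dusk carp"), modifier "river".
Inside "dusk carp": head "carp", modifier "dusk".
Putting it together: [[noon [mountain [river [dusk carp]]]] guard].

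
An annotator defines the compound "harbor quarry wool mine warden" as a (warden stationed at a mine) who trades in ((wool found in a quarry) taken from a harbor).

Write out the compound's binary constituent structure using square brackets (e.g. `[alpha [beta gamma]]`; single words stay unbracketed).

[[harbor [quarry wool]] [mine warden]]

The outermost head in the paraphrase is "warden" (specifically "mine warden"), modified by "harbor quarry wool".
"harbor quarry wool" → head "wool" (specifically "quarry wool"), modifier "harbor".
"quarry wool" → head "wool", modifier "quarry".
"mine warden" → head "warden", modifier "mine".
Assembled: [[harbor [quarry wool]] [mine warden]].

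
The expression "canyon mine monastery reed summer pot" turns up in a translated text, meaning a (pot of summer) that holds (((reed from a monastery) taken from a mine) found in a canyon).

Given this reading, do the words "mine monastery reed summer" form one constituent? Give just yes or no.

The top-level split is [canyon mine monastery reed] [summer pot]; the full structure is [[canyon [mine [monastery reed]]] [summer pot]].
"mine monastery reed summer" straddles a constituent boundary, so it is not a single unit.

no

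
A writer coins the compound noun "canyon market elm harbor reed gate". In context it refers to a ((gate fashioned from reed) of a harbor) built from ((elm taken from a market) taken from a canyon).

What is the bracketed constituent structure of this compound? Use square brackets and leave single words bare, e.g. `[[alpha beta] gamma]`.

[[canyon [market elm]] [harbor [reed gate]]]

The outermost head in the paraphrase is "gate" (specifically "harbor reed gate"), modified by "canyon market elm".
Within "canyon market elm", the head is "elm" (specifically "market elm") and the modifier is "canyon".
Within "market elm", the head is "elm" and the modifier is "market".
Within "harbor reed gate", the head is "gate" (specifically "reed gate") and the modifier is "harbor".
Within "reed gate", the head is "gate" and the modifier is "reed".
Putting it together: [[canyon [market elm]] [harbor [reed gate]]].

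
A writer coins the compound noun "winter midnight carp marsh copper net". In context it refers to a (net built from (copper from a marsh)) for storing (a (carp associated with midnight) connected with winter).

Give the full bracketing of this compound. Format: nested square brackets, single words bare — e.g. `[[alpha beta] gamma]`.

[[winter [midnight carp]] [[marsh copper] net]]

Overall it is a kind of net (specifically "marsh copper net"); the modifier is "winter midnight carp".
Inside "winter midnight carp": head "carp" (specifically "midnight carp"), modifier "winter".
Inside "midnight carp": head "carp", modifier "midnight".
Inside "marsh copper net": head "net", modifier "marsh copper".
Inside "marsh copper": head "copper", modifier "marsh".
Assembled: [[winter [midnight carp]] [[marsh copper] net]].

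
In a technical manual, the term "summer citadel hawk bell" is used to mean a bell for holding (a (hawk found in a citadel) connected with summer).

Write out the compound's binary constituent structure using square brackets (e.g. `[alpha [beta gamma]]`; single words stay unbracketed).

[[summer [citadel hawk]] bell]

The outermost head in the paraphrase is "bell", modified by "summer citadel hawk".
Within "summer citadel hawk", the head is "hawk" (specifically "citadel hawk") and the modifier is "summer".
Within "citadel hawk", the head is "hawk" and the modifier is "citadel".
So the structure is [[summer [citadel hawk]] bell].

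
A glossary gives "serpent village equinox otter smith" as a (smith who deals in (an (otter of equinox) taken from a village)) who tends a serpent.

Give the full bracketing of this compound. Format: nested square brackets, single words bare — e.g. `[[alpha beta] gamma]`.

Overall it is a kind of smith (specifically "village equinox otter smith"); the modifier is "serpent".
Within "village equinox otter smith", the head is "smith" and the modifier is "village equinox otter".
Within "village equinox otter", the head is "otter" (specifically "equinox otter") and the modifier is "village".
Within "equinox otter", the head is "otter" and the modifier is "equinox".
So the structure is [serpent [[village [equinox otter]] smith]].

[serpent [[village [equinox otter]] smith]]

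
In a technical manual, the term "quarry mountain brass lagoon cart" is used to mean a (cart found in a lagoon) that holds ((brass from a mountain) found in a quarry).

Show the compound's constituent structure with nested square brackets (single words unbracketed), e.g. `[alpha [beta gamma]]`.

Whole compound: head "cart" (specifically "lagoon cart"), modifier "quarry mountain brass".
"quarry mountain brass" → head "brass" (specifically "mountain brass"), modifier "quarry".
"mountain brass" → head "brass", modifier "mountain".
"lagoon cart" → head "cart", modifier "lagoon".
So the structure is [[quarry [mountain brass]] [lagoon cart]].

[[quarry [mountain brass]] [lagoon cart]]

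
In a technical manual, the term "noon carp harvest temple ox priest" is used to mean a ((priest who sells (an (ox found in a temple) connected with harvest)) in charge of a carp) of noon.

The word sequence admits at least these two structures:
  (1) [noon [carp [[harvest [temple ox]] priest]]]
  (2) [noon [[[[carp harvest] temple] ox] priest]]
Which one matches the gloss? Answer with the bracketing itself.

The paraphrase's head is the "priest" part ("carp harvest temple ox priest"); its modifier is "noon".
That top-level split, carried through the inner groups, gives [noon [carp [[harvest [temple ox]] priest]]].

[noon [carp [[harvest [temple ox]] priest]]]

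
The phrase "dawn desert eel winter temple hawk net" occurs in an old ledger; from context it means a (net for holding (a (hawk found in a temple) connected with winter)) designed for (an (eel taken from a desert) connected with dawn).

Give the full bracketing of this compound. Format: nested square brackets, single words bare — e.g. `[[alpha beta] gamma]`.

Overall it is a kind of net (specifically "winter temple hawk net"); the modifier is "dawn desert eel".
"dawn desert eel" → head "eel" (specifically "desert eel"), modifier "dawn".
"desert eel" → head "eel", modifier "desert".
"winter temple hawk net" → head "net", modifier "winter temple hawk".
"winter temple hawk" → head "hawk" (specifically "temple hawk"), modifier "winter".
"temple hawk" → head "hawk", modifier "temple".
Putting it together: [[dawn [desert eel]] [[winter [temple hawk]] net]].

[[dawn [desert eel]] [[winter [temple hawk]] net]]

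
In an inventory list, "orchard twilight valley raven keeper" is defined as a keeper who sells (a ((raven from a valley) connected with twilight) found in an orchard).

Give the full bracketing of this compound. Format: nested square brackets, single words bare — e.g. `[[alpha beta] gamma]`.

[[orchard [twilight [valley raven]]] keeper]

Overall it is a kind of keeper; the modifier is "orchard twilight valley raven".
Within "orchard twilight valley raven", the head is "raven" (specifically "twilight valley raven") and the modifier is "orchard".
Within "twilight valley raven", the head is "raven" (specifically "valley raven") and the modifier is "twilight".
Within "valley raven", the head is "raven" and the modifier is "valley".
So the structure is [[orchard [twilight [valley raven]]] keeper].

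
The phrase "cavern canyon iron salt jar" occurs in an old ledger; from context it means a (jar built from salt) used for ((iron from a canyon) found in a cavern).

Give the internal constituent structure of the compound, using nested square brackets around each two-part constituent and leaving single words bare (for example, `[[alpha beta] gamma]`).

At the top level: head "jar" (specifically "salt jar"); modifier "cavern canyon iron".
"cavern canyon iron" → head "iron" (specifically "canyon iron"), modifier "cavern".
"canyon iron" → head "iron", modifier "canyon".
"salt jar" → head "jar", modifier "salt".
So the structure is [[cavern [canyon iron]] [salt jar]].

[[cavern [canyon iron]] [salt jar]]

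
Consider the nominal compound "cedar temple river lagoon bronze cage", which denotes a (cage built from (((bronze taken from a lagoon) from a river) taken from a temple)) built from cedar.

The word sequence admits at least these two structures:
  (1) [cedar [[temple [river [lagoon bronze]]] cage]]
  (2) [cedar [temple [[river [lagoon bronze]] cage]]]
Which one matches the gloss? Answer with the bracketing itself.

[cedar [[temple [river [lagoon bronze]]] cage]]

The paraphrase's head is the "cage" part ("temple river lagoon bronze cage"); its modifier is "cedar".
That top-level split, carried through the inner groups, gives [cedar [[temple [river [lagoon bronze]]] cage]].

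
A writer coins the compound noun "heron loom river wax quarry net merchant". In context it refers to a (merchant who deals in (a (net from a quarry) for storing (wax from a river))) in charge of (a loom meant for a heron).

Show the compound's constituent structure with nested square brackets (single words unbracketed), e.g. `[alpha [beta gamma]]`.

[[heron loom] [[[river wax] [quarry net]] merchant]]

At the top level: head "merchant" (specifically "river wax quarry net merchant"); modifier "heron loom".
"heron loom" → head "loom", modifier "heron".
"river wax quarry net merchant" → head "merchant", modifier "river wax quarry net".
"river wax quarry net" → head "net" (specifically "quarry net"), modifier "river wax".
"river wax" → head "wax", modifier "river".
"quarry net" → head "net", modifier "quarry".
Putting it together: [[heron loom] [[[river wax] [quarry net]] merchant]].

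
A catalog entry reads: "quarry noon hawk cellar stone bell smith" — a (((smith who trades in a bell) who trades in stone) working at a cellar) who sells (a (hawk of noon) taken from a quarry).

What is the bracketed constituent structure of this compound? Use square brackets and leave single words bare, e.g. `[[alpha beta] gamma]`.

At the top level: head "smith" (specifically "cellar stone bell smith"); modifier "quarry noon hawk".
Within "quarry noon hawk", the head is "hawk" (specifically "noon hawk") and the modifier is "quarry".
Within "noon hawk", the head is "hawk" and the modifier is "noon".
Within "cellar stone bell smith", the head is "smith" (specifically "stone bell smith") and the modifier is "cellar".
Within "stone bell smith", the head is "smith" (specifically "bell smith") and the modifier is "stone".
Within "bell smith", the head is "smith" and the modifier is "bell".
So the structure is [[quarry [noon hawk]] [cellar [stone [bell smith]]]].

[[quarry [noon hawk]] [cellar [stone [bell smith]]]]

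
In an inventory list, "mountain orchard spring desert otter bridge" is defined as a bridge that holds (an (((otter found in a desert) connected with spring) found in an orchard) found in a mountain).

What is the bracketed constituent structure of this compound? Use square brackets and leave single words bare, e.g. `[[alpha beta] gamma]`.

At the top level: head "bridge"; modifier "mountain orchard spring desert otter".
"mountain orchard spring desert otter" → head "otter" (specifically "orchard spring desert otter"), modifier "mountain".
"orchard spring desert otter" → head "otter" (specifically "spring desert otter"), modifier "orchard".
"spring desert otter" → head "otter" (specifically "desert otter"), modifier "spring".
"desert otter" → head "otter", modifier "desert".
Assembled: [[mountain [orchard [spring [desert otter]]]] bridge].

[[mountain [orchard [spring [desert otter]]]] bridge]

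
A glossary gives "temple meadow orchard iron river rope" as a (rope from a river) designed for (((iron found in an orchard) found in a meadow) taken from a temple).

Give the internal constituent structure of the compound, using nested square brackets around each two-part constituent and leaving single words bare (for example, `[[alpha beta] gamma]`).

Whole compound: head "rope" (specifically "river rope"), modifier "temple meadow orchard iron".
"temple meadow orchard iron" → head "iron" (specifically "meadow orchard iron"), modifier "temple".
"meadow orchard iron" → head "iron" (specifically "orchard iron"), modifier "meadow".
"orchard iron" → head "iron", modifier "orchard".
"river rope" → head "rope", modifier "river".
So the structure is [[temple [meadow [orchard iron]]] [river rope]].

[[temple [meadow [orchard iron]]] [river rope]]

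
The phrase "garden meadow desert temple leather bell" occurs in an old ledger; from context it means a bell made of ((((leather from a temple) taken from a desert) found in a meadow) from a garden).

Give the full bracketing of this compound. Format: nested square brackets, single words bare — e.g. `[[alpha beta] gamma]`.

[[garden [meadow [desert [temple leather]]]] bell]

Whole compound: head "bell", modifier "garden meadow desert temple leather".
Within "garden meadow desert temple leather", the head is "leather" (specifically "meadow desert temple leather") and the modifier is "garden".
Within "meadow desert temple leather", the head is "leather" (specifically "desert temple leather") and the modifier is "meadow".
Within "desert temple leather", the head is "leather" (specifically "temple leather") and the modifier is "desert".
Within "temple leather", the head is "leather" and the modifier is "temple".
Putting it together: [[garden [meadow [desert [temple leather]]]] bell].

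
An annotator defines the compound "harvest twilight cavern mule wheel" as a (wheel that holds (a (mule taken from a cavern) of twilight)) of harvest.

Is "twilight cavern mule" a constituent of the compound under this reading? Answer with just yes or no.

The paraphrase groups the words so that "twilight cavern mule" is one unit: it corresponds to a single parenthesized sub-phrase.
The full structure is [harvest [[twilight [cavern mule]] wheel]], in which [twilight cavern mule] is a constituent.

yes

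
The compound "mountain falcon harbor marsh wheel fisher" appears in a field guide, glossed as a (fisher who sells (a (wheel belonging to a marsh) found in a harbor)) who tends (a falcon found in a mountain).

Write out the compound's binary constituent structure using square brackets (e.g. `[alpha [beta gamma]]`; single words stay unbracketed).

Overall it is a kind of fisher (specifically "harbor marsh wheel fisher"); the modifier is "mountain falcon".
Within "mountain falcon", the head is "falcon" and the modifier is "mountain".
Within "harbor marsh wheel fisher", the head is "fisher" and the modifier is "harbor marsh wheel".
Within "harbor marsh wheel", the head is "wheel" (specifically "marsh wheel") and the modifier is "harbor".
Within "marsh wheel", the head is "wheel" and the modifier is "marsh".
Assembled: [[mountain falcon] [[harbor [marsh wheel]] fisher]].

[[mountain falcon] [[harbor [marsh wheel]] fisher]]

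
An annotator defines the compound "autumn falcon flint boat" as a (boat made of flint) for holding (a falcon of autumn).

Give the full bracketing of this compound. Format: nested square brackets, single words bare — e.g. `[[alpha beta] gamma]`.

[[autumn falcon] [flint boat]]

Whole compound: head "boat" (specifically "flint boat"), modifier "autumn falcon".
Within "autumn falcon", the head is "falcon" and the modifier is "autumn".
Within "flint boat", the head is "boat" and the modifier is "flint".
So the structure is [[autumn falcon] [flint boat]].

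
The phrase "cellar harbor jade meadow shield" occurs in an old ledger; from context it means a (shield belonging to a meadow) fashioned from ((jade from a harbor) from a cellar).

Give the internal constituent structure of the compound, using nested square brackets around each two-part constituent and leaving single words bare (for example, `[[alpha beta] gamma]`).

Whole compound: head "shield" (specifically "meadow shield"), modifier "cellar harbor jade".
Within "cellar harbor jade", the head is "jade" (specifically "harbor jade") and the modifier is "cellar".
Within "harbor jade", the head is "jade" and the modifier is "harbor".
Within "meadow shield", the head is "shield" and the modifier is "meadow".
So the structure is [[cellar [harbor jade]] [meadow shield]].

[[cellar [harbor jade]] [meadow shield]]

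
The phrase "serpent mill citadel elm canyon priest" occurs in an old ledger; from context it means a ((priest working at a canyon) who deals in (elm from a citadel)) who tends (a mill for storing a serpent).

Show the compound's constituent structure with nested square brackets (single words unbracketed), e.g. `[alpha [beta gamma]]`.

[[serpent mill] [[citadel elm] [canyon priest]]]

Overall it is a kind of priest (specifically "citadel elm canyon priest"); the modifier is "serpent mill".
Inside "serpent mill": head "mill", modifier "serpent".
Inside "citadel elm canyon priest": head "priest" (specifically "canyon priest"), modifier "citadel elm".
Inside "citadel elm": head "elm", modifier "citadel".
Inside "canyon priest": head "priest", modifier "canyon".
Assembled: [[serpent mill] [[citadel elm] [canyon priest]]].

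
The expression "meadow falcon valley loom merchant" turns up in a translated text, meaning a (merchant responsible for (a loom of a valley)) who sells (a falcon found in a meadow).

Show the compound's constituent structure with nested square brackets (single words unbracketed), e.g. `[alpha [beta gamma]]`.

Overall it is a kind of merchant (specifically "valley loom merchant"); the modifier is "meadow falcon".
Within "meadow falcon", the head is "falcon" and the modifier is "meadow".
Within "valley loom merchant", the head is "merchant" and the modifier is "valley loom".
Within "valley loom", the head is "loom" and the modifier is "valley".
Putting it together: [[meadow falcon] [[valley loom] merchant]].

[[meadow falcon] [[valley loom] merchant]]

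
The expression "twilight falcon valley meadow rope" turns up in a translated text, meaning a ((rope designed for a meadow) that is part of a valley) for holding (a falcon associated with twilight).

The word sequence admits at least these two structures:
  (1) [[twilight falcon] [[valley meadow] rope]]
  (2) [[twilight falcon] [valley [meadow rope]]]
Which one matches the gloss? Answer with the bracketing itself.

The paraphrase's head is the "rope" part ("valley meadow rope"); its modifier is "twilight falcon".
That top-level split, carried through the inner groups, gives [[twilight falcon] [valley [meadow rope]]].

[[twilight falcon] [valley [meadow rope]]]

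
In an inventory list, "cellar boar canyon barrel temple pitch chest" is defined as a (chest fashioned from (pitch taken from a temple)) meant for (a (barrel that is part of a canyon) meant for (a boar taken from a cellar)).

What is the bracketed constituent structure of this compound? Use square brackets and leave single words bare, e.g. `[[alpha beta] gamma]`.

The outermost head in the paraphrase is "chest" (specifically "temple pitch chest"), modified by "cellar boar canyon barrel".
"cellar boar canyon barrel" → head "barrel" (specifically "canyon barrel"), modifier "cellar boar".
"cellar boar" → head "boar", modifier "cellar".
"canyon barrel" → head "barrel", modifier "canyon".
"temple pitch chest" → head "chest", modifier "temple pitch".
"temple pitch" → head "pitch", modifier "temple".
So the structure is [[[cellar boar] [canyon barrel]] [[temple pitch] chest]].

[[[cellar boar] [canyon barrel]] [[temple pitch] chest]]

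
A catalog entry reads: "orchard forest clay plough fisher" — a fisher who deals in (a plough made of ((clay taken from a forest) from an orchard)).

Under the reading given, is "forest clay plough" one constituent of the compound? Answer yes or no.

The top-level split is [orchard forest clay plough] [fisher]; the full structure is [[[orchard [forest clay]] plough] fisher].
"forest clay plough" straddles a constituent boundary, so it is not a single unit.

no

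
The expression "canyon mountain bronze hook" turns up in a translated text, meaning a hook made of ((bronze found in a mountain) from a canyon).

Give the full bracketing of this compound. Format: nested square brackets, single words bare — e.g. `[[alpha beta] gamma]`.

At the top level: head "hook"; modifier "canyon mountain bronze".
Within "canyon mountain bronze", the head is "bronze" (specifically "mountain bronze") and the modifier is "canyon".
Within "mountain bronze", the head is "bronze" and the modifier is "mountain".
Assembled: [[canyon [mountain bronze]] hook].

[[canyon [mountain bronze]] hook]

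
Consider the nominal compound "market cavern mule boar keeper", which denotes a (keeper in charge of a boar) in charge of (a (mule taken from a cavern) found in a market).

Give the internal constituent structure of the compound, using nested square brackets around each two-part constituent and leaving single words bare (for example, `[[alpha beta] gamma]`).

[[market [cavern mule]] [boar keeper]]

At the top level: head "keeper" (specifically "boar keeper"); modifier "market cavern mule".
"market cavern mule" → head "mule" (specifically "cavern mule"), modifier "market".
"cavern mule" → head "mule", modifier "cavern".
"boar keeper" → head "keeper", modifier "boar".
Assembled: [[market [cavern mule]] [boar keeper]].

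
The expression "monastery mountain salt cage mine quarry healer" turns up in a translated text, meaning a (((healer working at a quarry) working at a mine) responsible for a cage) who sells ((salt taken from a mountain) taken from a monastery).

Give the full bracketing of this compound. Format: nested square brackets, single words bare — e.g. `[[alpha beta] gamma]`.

[[monastery [mountain salt]] [cage [mine [quarry healer]]]]

The outermost head in the paraphrase is "healer" (specifically "cage mine quarry healer"), modified by "monastery mountain salt".
Within "monastery mountain salt", the head is "salt" (specifically "mountain salt") and the modifier is "monastery".
Within "mountain salt", the head is "salt" and the modifier is "mountain".
Within "cage mine quarry healer", the head is "healer" (specifically "mine quarry healer") and the modifier is "cage".
Within "mine quarry healer", the head is "healer" (specifically "quarry healer") and the modifier is "mine".
Within "quarry healer", the head is "healer" and the modifier is "quarry".
Assembled: [[monastery [mountain salt]] [cage [mine [quarry healer]]]].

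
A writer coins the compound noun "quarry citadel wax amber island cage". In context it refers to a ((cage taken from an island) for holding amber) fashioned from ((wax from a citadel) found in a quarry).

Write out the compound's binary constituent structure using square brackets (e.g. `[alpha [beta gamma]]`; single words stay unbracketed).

[[quarry [citadel wax]] [amber [island cage]]]

Whole compound: head "cage" (specifically "amber island cage"), modifier "quarry citadel wax".
Inside "quarry citadel wax": head "wax" (specifically "citadel wax"), modifier "quarry".
Inside "citadel wax": head "wax", modifier "citadel".
Inside "amber island cage": head "cage" (specifically "island cage"), modifier "amber".
Inside "island cage": head "cage", modifier "island".
Assembled: [[quarry [citadel wax]] [amber [island cage]]].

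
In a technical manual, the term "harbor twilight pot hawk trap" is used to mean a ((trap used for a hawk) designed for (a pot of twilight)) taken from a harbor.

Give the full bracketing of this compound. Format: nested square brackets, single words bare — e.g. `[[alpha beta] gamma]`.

Overall it is a kind of trap (specifically "twilight pot hawk trap"); the modifier is "harbor".
"twilight pot hawk trap" → head "trap" (specifically "hawk trap"), modifier "twilight pot".
"twilight pot" → head "pot", modifier "twilight".
"hawk trap" → head "trap", modifier "hawk".
Putting it together: [harbor [[twilight pot] [hawk trap]]].

[harbor [[twilight pot] [hawk trap]]]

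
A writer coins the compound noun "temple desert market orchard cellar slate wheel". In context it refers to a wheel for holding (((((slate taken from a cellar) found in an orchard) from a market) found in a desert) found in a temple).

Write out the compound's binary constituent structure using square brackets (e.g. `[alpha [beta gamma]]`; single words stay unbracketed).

At the top level: head "wheel"; modifier "temple desert market orchard cellar slate".
Within "temple desert market orchard cellar slate", the head is "slate" (specifically "desert market orchard cellar slate") and the modifier is "temple".
Within "desert market orchard cellar slate", the head is "slate" (specifically "market orchard cellar slate") and the modifier is "desert".
Within "market orchard cellar slate", the head is "slate" (specifically "orchard cellar slate") and the modifier is "market".
Within "orchard cellar slate", the head is "slate" (specifically "cellar slate") and the modifier is "orchard".
Within "cellar slate", the head is "slate" and the modifier is "cellar".
So the structure is [[temple [desert [market [orchard [cellar slate]]]]] wheel].

[[temple [desert [market [orchard [cellar slate]]]]] wheel]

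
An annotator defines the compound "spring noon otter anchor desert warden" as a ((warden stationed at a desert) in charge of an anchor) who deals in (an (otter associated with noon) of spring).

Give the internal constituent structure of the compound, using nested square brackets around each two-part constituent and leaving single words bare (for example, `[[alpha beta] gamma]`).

[[spring [noon otter]] [anchor [desert warden]]]

At the top level: head "warden" (specifically "anchor desert warden"); modifier "spring noon otter".
"spring noon otter" → head "otter" (specifically "noon otter"), modifier "spring".
"noon otter" → head "otter", modifier "noon".
"anchor desert warden" → head "warden" (specifically "desert warden"), modifier "anchor".
"desert warden" → head "warden", modifier "desert".
Putting it together: [[spring [noon otter]] [anchor [desert warden]]].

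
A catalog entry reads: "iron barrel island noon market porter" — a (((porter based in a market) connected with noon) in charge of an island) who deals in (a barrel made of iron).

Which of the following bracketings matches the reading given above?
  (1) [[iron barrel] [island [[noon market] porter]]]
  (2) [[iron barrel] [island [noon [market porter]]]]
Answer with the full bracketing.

[[iron barrel] [island [noon [market porter]]]]

The paraphrase's head is the "porter" part ("island noon market porter"); its modifier is "iron barrel".
That top-level split, carried through the inner groups, gives [[iron barrel] [island [noon [market porter]]]].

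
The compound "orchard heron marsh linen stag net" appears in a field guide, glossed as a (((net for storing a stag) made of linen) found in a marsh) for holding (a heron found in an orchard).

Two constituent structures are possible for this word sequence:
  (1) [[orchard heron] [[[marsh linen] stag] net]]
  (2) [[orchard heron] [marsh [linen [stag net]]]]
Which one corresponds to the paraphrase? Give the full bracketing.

The paraphrase's head is the "net" part ("marsh linen stag net"); its modifier is "orchard heron".
That top-level split, carried through the inner groups, gives [[orchard heron] [marsh [linen [stag net]]]].

[[orchard heron] [marsh [linen [stag net]]]]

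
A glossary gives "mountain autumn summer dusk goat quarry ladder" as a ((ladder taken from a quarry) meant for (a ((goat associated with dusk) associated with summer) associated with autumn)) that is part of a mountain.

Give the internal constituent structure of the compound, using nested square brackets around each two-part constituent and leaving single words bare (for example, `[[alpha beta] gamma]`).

Whole compound: head "ladder" (specifically "autumn summer dusk goat quarry ladder"), modifier "mountain".
"autumn summer dusk goat quarry ladder" → head "ladder" (specifically "quarry ladder"), modifier "autumn summer dusk goat".
"autumn summer dusk goat" → head "goat" (specifically "summer dusk goat"), modifier "autumn".
"summer dusk goat" → head "goat" (specifically "dusk goat"), modifier "summer".
"dusk goat" → head "goat", modifier "dusk".
"quarry ladder" → head "ladder", modifier "quarry".
So the structure is [mountain [[autumn [summer [dusk goat]]] [quarry ladder]]].

[mountain [[autumn [summer [dusk goat]]] [quarry ladder]]]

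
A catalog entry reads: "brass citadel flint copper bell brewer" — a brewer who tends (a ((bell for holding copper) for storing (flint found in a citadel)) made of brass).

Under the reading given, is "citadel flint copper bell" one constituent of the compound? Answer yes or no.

yes

The paraphrase groups the words so that "citadel flint copper bell" is one unit: it corresponds to a single parenthesized sub-phrase.
The full structure is [[brass [[citadel flint] [copper bell]]] brewer], in which [citadel flint copper bell] is a constituent.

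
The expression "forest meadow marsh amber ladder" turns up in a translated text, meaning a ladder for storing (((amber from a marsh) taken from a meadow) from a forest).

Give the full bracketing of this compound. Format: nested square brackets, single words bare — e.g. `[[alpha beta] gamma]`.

[[forest [meadow [marsh amber]]] ladder]

Overall it is a kind of ladder; the modifier is "forest meadow marsh amber".
"forest meadow marsh amber" → head "amber" (specifically "meadow marsh amber"), modifier "forest".
"meadow marsh amber" → head "amber" (specifically "marsh amber"), modifier "meadow".
"marsh amber" → head "amber", modifier "marsh".
Putting it together: [[forest [meadow [marsh amber]]] ladder].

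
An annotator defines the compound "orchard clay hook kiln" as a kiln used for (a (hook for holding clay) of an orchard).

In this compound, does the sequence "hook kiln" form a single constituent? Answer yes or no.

no

The top-level split is [orchard clay hook] [kiln]; the full structure is [[orchard [clay hook]] kiln].
"hook kiln" straddles a constituent boundary, so it is not a single unit.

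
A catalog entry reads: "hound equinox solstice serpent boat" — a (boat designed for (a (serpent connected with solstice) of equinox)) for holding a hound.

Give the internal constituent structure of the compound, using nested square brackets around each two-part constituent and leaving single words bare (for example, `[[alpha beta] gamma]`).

At the top level: head "boat" (specifically "equinox solstice serpent boat"); modifier "hound".
Within "equinox solstice serpent boat", the head is "boat" and the modifier is "equinox solstice serpent".
Within "equinox solstice serpent", the head is "serpent" (specifically "solstice serpent") and the modifier is "equinox".
Within "solstice serpent", the head is "serpent" and the modifier is "solstice".
Assembled: [hound [[equinox [solstice serpent]] boat]].

[hound [[equinox [solstice serpent]] boat]]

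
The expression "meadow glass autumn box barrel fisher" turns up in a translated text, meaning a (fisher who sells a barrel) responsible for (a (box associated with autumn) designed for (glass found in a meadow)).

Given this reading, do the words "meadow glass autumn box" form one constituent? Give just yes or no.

yes

The paraphrase groups the words so that "meadow glass autumn box" is one unit: it corresponds to a single parenthesized sub-phrase.
The full structure is [[[meadow glass] [autumn box]] [barrel fisher]], in which [meadow glass autumn box] is a constituent.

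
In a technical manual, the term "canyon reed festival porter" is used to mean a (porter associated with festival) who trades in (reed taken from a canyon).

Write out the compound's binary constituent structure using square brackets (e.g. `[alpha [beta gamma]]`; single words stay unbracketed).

Whole compound: head "porter" (specifically "festival porter"), modifier "canyon reed".
Inside "canyon reed": head "reed", modifier "canyon".
Inside "festival porter": head "porter", modifier "festival".
Assembled: [[canyon reed] [festival porter]].

[[canyon reed] [festival porter]]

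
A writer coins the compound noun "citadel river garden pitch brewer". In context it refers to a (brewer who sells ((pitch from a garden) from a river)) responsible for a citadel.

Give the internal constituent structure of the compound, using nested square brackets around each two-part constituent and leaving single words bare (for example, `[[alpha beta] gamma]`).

The outermost head in the paraphrase is "brewer" (specifically "river garden pitch brewer"), modified by "citadel".
Inside "river garden pitch brewer": head "brewer", modifier "river garden pitch".
Inside "river garden pitch": head "pitch" (specifically "garden pitch"), modifier "river".
Inside "garden pitch": head "pitch", modifier "garden".
Putting it together: [citadel [[river [garden pitch]] brewer]].

[citadel [[river [garden pitch]] brewer]]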